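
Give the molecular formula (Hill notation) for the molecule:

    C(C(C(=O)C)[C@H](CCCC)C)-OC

C11H22O2

Heavy atoms from the SMILES: 11 C, 2 O.
Implicit hydrogens by atom environment:
  4 × C: 3 H each → 12
  4 × C: 2 H each → 8
  2 × C: 1 H each → 2
  2 × O: no H
  1 × C: no H
  Total hydrogens = 22.
Molecular formula: C11H22O2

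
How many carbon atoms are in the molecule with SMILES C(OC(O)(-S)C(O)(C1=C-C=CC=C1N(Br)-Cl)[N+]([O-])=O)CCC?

The symbol for carbon appears 12 times in the SMILES. (Cl is a single chlorine, not C + l.)

12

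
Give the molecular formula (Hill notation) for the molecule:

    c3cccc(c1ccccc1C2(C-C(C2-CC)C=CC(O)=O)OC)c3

C22H24O3

Heavy atoms from the SMILES: 22 C, 3 O.
Implicit hydrogens by atom environment:
  9 × C (aromatic): 1 H each → 9
  4 × C: 1 H each → 4
  3 × C (aromatic): no H
  2 × C: 3 H each → 6
  2 × C: 2 H each → 4
  2 × C: no H
  2 × O: no H
  1 × O: 1 H
  Total hydrogens = 24.
Molecular formula: C22H24O3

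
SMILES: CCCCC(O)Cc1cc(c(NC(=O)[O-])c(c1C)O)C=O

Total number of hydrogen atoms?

20

Hydrogens are implicit in SMILES; fill each atom to its normal valence:
  5 × C (aromatic): no H
  4 × C: 2 H each → 8
  2 × C: 3 H each → 6
  2 × C: 1 H each → 2
  2 × O: 1 H each → 2
  2 × O: no H
  1 × C (aromatic): 1 H
  1 × C: no H
  1 × N: 1 H
  1 × O (charge -1): no H
  Total hydrogens = 20.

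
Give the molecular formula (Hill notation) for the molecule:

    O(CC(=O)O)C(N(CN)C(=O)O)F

Heavy atoms from the SMILES: 5 C, 1 F, 2 N, 5 O.
Implicit hydrogens by atom environment:
  3 × O: no H
  2 × C: 2 H each → 4
  2 × C: no H
  2 × O: 1 H each → 2
  1 × C: 1 H
  1 × F: no H
  1 × N: 2 H
  1 × N: no H
  Total hydrogens = 9.
Molecular formula: C5H9FN2O5

C5H9FN2O5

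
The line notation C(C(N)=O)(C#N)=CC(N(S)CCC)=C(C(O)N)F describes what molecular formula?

C10H15FN4O2S

Heavy atoms from the SMILES: 10 C, 1 F, 4 N, 2 O, 1 S.
Implicit hydrogens by atom environment:
  5 × C: no H
  2 × C: 2 H each → 4
  2 × C: 1 H each → 2
  2 × N: 2 H each → 4
  2 × N: no H
  1 × C: 3 H
  1 × F: no H
  1 × O: 1 H
  1 × O: no H
  1 × S: 1 H
  Total hydrogens = 15.
Molecular formula: C10H15FN4O2S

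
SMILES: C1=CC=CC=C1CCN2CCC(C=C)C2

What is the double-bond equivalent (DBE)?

Molecular formula from the SMILES: C14H19N.
DoU = (2C + 2 + N − H − X)/2 = (2·14 + 2 + 1 − 19 − 0)/2 = 12/2 = 6.
(Structurally: 2 ring(s) + 4 π bond(s) = 6.)

6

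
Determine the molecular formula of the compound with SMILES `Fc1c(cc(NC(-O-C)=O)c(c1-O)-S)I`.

C8H7FINO3S

Heavy atoms from the SMILES: 8 C, 1 F, 1 I, 1 N, 3 O, 1 S.
Implicit hydrogens by atom environment:
  5 × C (aromatic): no H
  2 × O: no H
  1 × C: 3 H
  1 × C (aromatic): 1 H
  1 × C: no H
  1 × F: no H
  1 × I: no H
  1 × N: 1 H
  1 × O: 1 H
  1 × S: 1 H
  Total hydrogens = 7.
Molecular formula: C8H7FINO3S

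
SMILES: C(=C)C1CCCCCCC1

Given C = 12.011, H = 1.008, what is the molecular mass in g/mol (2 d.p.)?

138.25

Molecular formula: C10H18.
M = 10×12.011 + 18×1.008 = 138.25 g/mol.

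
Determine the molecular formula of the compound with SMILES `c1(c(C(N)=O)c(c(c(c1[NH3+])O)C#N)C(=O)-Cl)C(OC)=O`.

C11H9ClN3O5+

Heavy atoms from the SMILES: 11 C, 1 Cl, 3 N, 5 O.
Implicit hydrogens by atom environment:
  6 × C (aromatic): no H
  4 × C: no H
  4 × O: no H
  1 × C: 3 H
  1 × Cl: no H
  1 × N (charge +1): 3 H
  1 × N: 2 H
  1 × N: no H
  1 × O: 1 H
  Total hydrogens = 9.
Net charge +1.
Molecular formula: C11H9ClN3O5+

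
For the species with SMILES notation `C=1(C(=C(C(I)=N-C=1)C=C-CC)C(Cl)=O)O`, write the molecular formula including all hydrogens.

C10H9ClINO2

Heavy atoms from the SMILES: 10 C, 1 Cl, 1 I, 1 N, 2 O.
Implicit hydrogens by atom environment:
  4 × C (aromatic): no H
  2 × C: 1 H each → 2
  1 × C: 3 H
  1 × C: 2 H
  1 × C (aromatic): 1 H
  1 × C: no H
  1 × Cl: no H
  1 × I: no H
  1 × N (aromatic): no H
  1 × O: 1 H
  1 × O: no H
  Total hydrogens = 9.
Molecular formula: C10H9ClINO2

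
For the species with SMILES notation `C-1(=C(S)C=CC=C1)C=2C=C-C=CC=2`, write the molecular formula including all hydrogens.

C12H10S

Heavy atoms from the SMILES: 12 C, 1 S.
Implicit hydrogens by atom environment:
  9 × C (aromatic): 1 H each → 9
  3 × C (aromatic): no H
  1 × S: 1 H
  Total hydrogens = 10.
Molecular formula: C12H10S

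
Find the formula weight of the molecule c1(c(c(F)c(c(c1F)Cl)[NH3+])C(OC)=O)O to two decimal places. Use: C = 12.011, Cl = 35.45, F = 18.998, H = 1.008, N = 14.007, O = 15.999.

Molecular formula: C8H7ClF2NO3+.
M = 8×12.011 + 1×35.45 + 2×18.998 + 7×1.008 + 1×14.007 + 3×15.999 = 238.59 g/mol.

238.59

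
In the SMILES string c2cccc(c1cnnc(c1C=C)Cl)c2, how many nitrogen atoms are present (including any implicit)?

The symbol for nitrogen appears 2 times in the SMILES.

2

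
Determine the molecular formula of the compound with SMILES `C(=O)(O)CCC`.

Heavy atoms from the SMILES: 4 C, 2 O.
Implicit hydrogens by atom environment:
  2 × C: 2 H each → 4
  1 × C: 3 H
  1 × C: no H
  1 × O: 1 H
  1 × O: no H
  Total hydrogens = 8.
Molecular formula: C4H8O2

C4H8O2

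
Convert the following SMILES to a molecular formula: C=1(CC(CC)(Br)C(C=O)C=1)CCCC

C12H19BrO

Heavy atoms from the SMILES: 1 Br, 12 C, 1 O.
Implicit hydrogens by atom environment:
  5 × C: 2 H each → 10
  3 × C: 1 H each → 3
  2 × C: 3 H each → 6
  2 × C: no H
  1 × Br: no H
  1 × O: no H
  Total hydrogens = 19.
Molecular formula: C12H19BrO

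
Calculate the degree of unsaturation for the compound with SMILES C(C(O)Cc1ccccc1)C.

4

Molecular formula from the SMILES: C10H14O.
DoU = (2C + 2 + N − H − X)/2 = (2·10 + 2 + 0 − 14 − 0)/2 = 8/2 = 4.
(Structurally: 1 ring(s) + 3 π bond(s) = 4.)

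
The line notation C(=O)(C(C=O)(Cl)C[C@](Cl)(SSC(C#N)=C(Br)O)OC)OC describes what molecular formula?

Heavy atoms from the SMILES: 1 Br, 10 C, 2 Cl, 1 N, 5 O, 2 S.
Implicit hydrogens by atom environment:
  6 × C: no H
  4 × O: no H
  2 × C: 3 H each → 6
  2 × Cl: no H
  2 × S: no H
  1 × Br: no H
  1 × C: 2 H
  1 × C: 1 H
  1 × N: no H
  1 × O: 1 H
  Total hydrogens = 10.
Molecular formula: C10H10BrCl2NO5S2

C10H10BrCl2NO5S2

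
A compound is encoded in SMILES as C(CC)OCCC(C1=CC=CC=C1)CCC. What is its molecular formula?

Heavy atoms from the SMILES: 15 C, 1 O.
Implicit hydrogens by atom environment:
  6 × C: 2 H each → 12
  5 × C (aromatic): 1 H each → 5
  2 × C: 3 H each → 6
  1 × C: 1 H
  1 × C (aromatic): no H
  1 × O: no H
  Total hydrogens = 24.
Molecular formula: C15H24O

C15H24O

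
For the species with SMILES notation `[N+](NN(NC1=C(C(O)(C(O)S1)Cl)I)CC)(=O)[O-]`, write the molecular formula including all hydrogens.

C6H10ClIN4O4S

Heavy atoms from the SMILES: 6 C, 1 Cl, 1 I, 4 N, 4 O, 1 S.
Implicit hydrogens by atom environment:
  3 × C: no H
  2 × N: 1 H each → 2
  2 × O: 1 H each → 2
  1 × C: 3 H
  1 × C: 2 H
  1 × C: 1 H
  1 × Cl: no H
  1 × I: no H
  1 × N: no H
  1 × N (charge +1): no H
  1 × O: no H
  1 × O (charge -1): no H
  1 × S: no H
  Total hydrogens = 10.
Molecular formula: C6H10ClIN4O4S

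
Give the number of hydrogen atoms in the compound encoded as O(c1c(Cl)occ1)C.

5

Hydrogens are implicit in SMILES; fill each atom to its normal valence:
  2 × C (aromatic): 1 H each → 2
  2 × C (aromatic): no H
  1 × C: 3 H
  1 × Cl: no H
  1 × O (aromatic): no H
  1 × O: no H
  Total hydrogens = 5.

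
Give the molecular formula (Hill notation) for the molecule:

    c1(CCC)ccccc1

Heavy atoms from the SMILES: 9 C.
Implicit hydrogens by atom environment:
  5 × C (aromatic): 1 H each → 5
  2 × C: 2 H each → 4
  1 × C: 3 H
  1 × C (aromatic): no H
  Total hydrogens = 12.
Molecular formula: C9H12

C9H12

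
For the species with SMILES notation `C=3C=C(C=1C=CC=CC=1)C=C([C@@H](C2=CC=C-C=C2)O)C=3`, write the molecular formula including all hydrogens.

Heavy atoms from the SMILES: 19 C, 1 O.
Implicit hydrogens by atom environment:
  14 × C (aromatic): 1 H each → 14
  4 × C (aromatic): no H
  1 × C: 1 H
  1 × O: 1 H
  Total hydrogens = 16.
Molecular formula: C19H16O

C19H16O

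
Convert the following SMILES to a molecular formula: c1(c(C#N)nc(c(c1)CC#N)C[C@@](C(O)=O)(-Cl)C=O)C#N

C13H7ClN4O3

Heavy atoms from the SMILES: 13 C, 1 Cl, 4 N, 3 O.
Implicit hydrogens by atom environment:
  5 × C: no H
  4 × C (aromatic): no H
  3 × N: no H
  2 × C: 2 H each → 4
  2 × O: no H
  1 × C (aromatic): 1 H
  1 × C: 1 H
  1 × Cl: no H
  1 × N (aromatic): no H
  1 × O: 1 H
  Total hydrogens = 7.
Molecular formula: C13H7ClN4O3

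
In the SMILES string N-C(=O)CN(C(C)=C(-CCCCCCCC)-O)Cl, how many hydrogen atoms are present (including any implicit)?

25

Hydrogens are implicit in SMILES; fill each atom to its normal valence:
  8 × C: 2 H each → 16
  3 × C: no H
  2 × C: 3 H each → 6
  1 × Cl: no H
  1 × N: 2 H
  1 × N: no H
  1 × O: 1 H
  1 × O: no H
  Total hydrogens = 25.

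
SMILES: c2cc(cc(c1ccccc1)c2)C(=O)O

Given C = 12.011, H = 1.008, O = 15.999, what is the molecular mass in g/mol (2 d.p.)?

Molecular formula: C13H10O2.
M = 13×12.011 + 10×1.008 + 2×15.999 = 198.22 g/mol.

198.22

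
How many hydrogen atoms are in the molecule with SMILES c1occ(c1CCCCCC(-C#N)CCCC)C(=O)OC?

Hydrogens are implicit in SMILES; fill each atom to its normal valence:
  8 × C: 2 H each → 16
  2 × C: 3 H each → 6
  2 × C (aromatic): 1 H each → 2
  2 × C (aromatic): no H
  2 × C: no H
  2 × O: no H
  1 × C: 1 H
  1 × N: no H
  1 × O (aromatic): no H
  Total hydrogens = 25.

25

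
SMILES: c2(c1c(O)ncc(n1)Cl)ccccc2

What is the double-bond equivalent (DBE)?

8

Molecular formula from the SMILES: C10H7ClN2O.
DoU = (2C + 2 + N − H − X)/2 = (2·10 + 2 + 2 − 7 − 1)/2 = 16/2 = 8.
(Structurally: 2 ring(s) + 6 π bond(s) = 8.)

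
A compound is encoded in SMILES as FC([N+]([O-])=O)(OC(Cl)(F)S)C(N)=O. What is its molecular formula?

C3H3ClF2N2O4S

Heavy atoms from the SMILES: 3 C, 1 Cl, 2 F, 2 N, 4 O, 1 S.
Implicit hydrogens by atom environment:
  3 × C: no H
  3 × O: no H
  2 × F: no H
  1 × Cl: no H
  1 × N: 2 H
  1 × N (charge +1): no H
  1 × O (charge -1): no H
  1 × S: 1 H
  Total hydrogens = 3.
Molecular formula: C3H3ClF2N2O4S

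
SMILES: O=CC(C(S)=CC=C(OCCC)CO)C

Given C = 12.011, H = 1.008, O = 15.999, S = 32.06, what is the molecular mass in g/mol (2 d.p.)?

230.32

Molecular formula: C11H18O3S.
M = 11×12.011 + 18×1.008 + 3×15.999 + 1×32.06 = 230.32 g/mol.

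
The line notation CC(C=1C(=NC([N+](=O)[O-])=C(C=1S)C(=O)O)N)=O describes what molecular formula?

Heavy atoms from the SMILES: 8 C, 3 N, 5 O, 1 S.
Implicit hydrogens by atom environment:
  5 × C (aromatic): no H
  3 × O: no H
  2 × C: no H
  1 × C: 3 H
  1 × N: 2 H
  1 × N (aromatic): no H
  1 × N (charge +1): no H
  1 × O: 1 H
  1 × O (charge -1): no H
  1 × S: 1 H
  Total hydrogens = 7.
Molecular formula: C8H7N3O5S

C8H7N3O5S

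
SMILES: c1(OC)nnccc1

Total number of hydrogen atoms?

Hydrogens are implicit in SMILES; fill each atom to its normal valence:
  3 × C (aromatic): 1 H each → 3
  2 × N (aromatic): no H
  1 × C: 3 H
  1 × C (aromatic): no H
  1 × O: no H
  Total hydrogens = 6.

6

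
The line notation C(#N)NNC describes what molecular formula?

Heavy atoms from the SMILES: 2 C, 3 N.
Implicit hydrogens by atom environment:
  2 × N: 1 H each → 2
  1 × C: 3 H
  1 × C: no H
  1 × N: no H
  Total hydrogens = 5.
Molecular formula: C2H5N3

C2H5N3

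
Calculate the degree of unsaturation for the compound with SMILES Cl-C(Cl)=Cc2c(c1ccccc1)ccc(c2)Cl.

Molecular formula from the SMILES: C14H9Cl3.
DoU = (2C + 2 + N − H − X)/2 = (2·14 + 2 + 0 − 9 − 3)/2 = 18/2 = 9.
(Structurally: 2 ring(s) + 7 π bond(s) = 9.)

9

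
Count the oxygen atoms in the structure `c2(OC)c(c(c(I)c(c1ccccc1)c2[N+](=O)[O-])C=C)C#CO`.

The symbol for oxygen appears 4 times in the SMILES.

4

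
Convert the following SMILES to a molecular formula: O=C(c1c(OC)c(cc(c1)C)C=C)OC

Heavy atoms from the SMILES: 12 C, 3 O.
Implicit hydrogens by atom environment:
  4 × C (aromatic): no H
  3 × C: 3 H each → 9
  3 × O: no H
  2 × C (aromatic): 1 H each → 2
  1 × C: 2 H
  1 × C: 1 H
  1 × C: no H
  Total hydrogens = 14.
Molecular formula: C12H14O3

C12H14O3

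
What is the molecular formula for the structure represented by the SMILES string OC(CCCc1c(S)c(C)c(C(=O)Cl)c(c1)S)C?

Heavy atoms from the SMILES: 13 C, 1 Cl, 2 O, 2 S.
Implicit hydrogens by atom environment:
  5 × C (aromatic): no H
  3 × C: 2 H each → 6
  2 × C: 3 H each → 6
  2 × S: 1 H each → 2
  1 × C (aromatic): 1 H
  1 × C: 1 H
  1 × C: no H
  1 × Cl: no H
  1 × O: 1 H
  1 × O: no H
  Total hydrogens = 17.
Molecular formula: C13H17ClO2S2

C13H17ClO2S2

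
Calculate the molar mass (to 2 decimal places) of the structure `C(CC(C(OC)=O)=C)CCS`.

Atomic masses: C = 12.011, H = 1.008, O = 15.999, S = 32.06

174.26

Molecular formula: C8H14O2S.
M = 8×12.011 + 14×1.008 + 2×15.999 + 1×32.06 = 174.26 g/mol.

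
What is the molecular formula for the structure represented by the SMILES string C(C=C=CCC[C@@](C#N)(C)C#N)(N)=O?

Heavy atoms from the SMILES: 10 C, 3 N, 1 O.
Implicit hydrogens by atom environment:
  5 × C: no H
  2 × C: 2 H each → 4
  2 × C: 1 H each → 2
  2 × N: no H
  1 × C: 3 H
  1 × N: 2 H
  1 × O: no H
  Total hydrogens = 11.
Molecular formula: C10H11N3O

C10H11N3O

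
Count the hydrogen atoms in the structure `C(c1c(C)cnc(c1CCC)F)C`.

16

Hydrogens are implicit in SMILES; fill each atom to its normal valence:
  4 × C (aromatic): no H
  3 × C: 3 H each → 9
  3 × C: 2 H each → 6
  1 × C (aromatic): 1 H
  1 × F: no H
  1 × N (aromatic): no H
  Total hydrogens = 16.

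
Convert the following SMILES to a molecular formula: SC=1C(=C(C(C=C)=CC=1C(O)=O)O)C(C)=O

Heavy atoms from the SMILES: 11 C, 4 O, 1 S.
Implicit hydrogens by atom environment:
  5 × C (aromatic): no H
  2 × C: no H
  2 × O: 1 H each → 2
  2 × O: no H
  1 × C: 3 H
  1 × C: 2 H
  1 × C (aromatic): 1 H
  1 × C: 1 H
  1 × S: 1 H
  Total hydrogens = 10.
Molecular formula: C11H10O4S

C11H10O4S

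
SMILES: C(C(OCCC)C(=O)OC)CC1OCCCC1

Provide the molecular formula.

Heavy atoms from the SMILES: 13 C, 4 O.
Implicit hydrogens by atom environment:
  8 × C: 2 H each → 16
  4 × O: no H
  2 × C: 3 H each → 6
  2 × C: 1 H each → 2
  1 × C: no H
  Total hydrogens = 24.
Molecular formula: C13H24O4

C13H24O4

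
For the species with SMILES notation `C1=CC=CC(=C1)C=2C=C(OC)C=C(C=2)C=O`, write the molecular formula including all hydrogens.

Heavy atoms from the SMILES: 14 C, 2 O.
Implicit hydrogens by atom environment:
  8 × C (aromatic): 1 H each → 8
  4 × C (aromatic): no H
  2 × O: no H
  1 × C: 3 H
  1 × C: 1 H
  Total hydrogens = 12.
Molecular formula: C14H12O2

C14H12O2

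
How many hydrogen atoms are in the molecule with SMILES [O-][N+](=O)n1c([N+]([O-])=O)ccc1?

Hydrogens are implicit in SMILES; fill each atom to its normal valence:
  3 × C (aromatic): 1 H each → 3
  2 × N (charge +1): no H
  2 × O: no H
  2 × O (charge -1): no H
  1 × C (aromatic): no H
  1 × N (aromatic): no H
  Total hydrogens = 3.

3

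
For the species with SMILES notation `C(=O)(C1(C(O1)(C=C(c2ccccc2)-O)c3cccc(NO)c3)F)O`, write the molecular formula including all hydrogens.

Heavy atoms from the SMILES: 17 C, 1 F, 1 N, 5 O.
Implicit hydrogens by atom environment:
  9 × C (aromatic): 1 H each → 9
  4 × C: no H
  3 × C (aromatic): no H
  3 × O: 1 H each → 3
  2 × O: no H
  1 × C: 1 H
  1 × F: no H
  1 × N: 1 H
  Total hydrogens = 14.
Molecular formula: C17H14FNO5

C17H14FNO5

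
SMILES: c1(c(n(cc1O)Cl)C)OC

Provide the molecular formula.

Heavy atoms from the SMILES: 6 C, 1 Cl, 1 N, 2 O.
Implicit hydrogens by atom environment:
  3 × C (aromatic): no H
  2 × C: 3 H each → 6
  1 × C (aromatic): 1 H
  1 × Cl: no H
  1 × N (aromatic): no H
  1 × O: 1 H
  1 × O: no H
  Total hydrogens = 8.
Molecular formula: C6H8ClNO2

C6H8ClNO2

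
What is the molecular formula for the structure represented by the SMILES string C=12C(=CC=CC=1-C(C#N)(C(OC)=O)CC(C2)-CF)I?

Heavy atoms from the SMILES: 14 C, 1 F, 1 I, 1 N, 2 O.
Implicit hydrogens by atom environment:
  3 × C: 2 H each → 6
  3 × C (aromatic): 1 H each → 3
  3 × C (aromatic): no H
  3 × C: no H
  2 × O: no H
  1 × C: 3 H
  1 × C: 1 H
  1 × F: no H
  1 × I: no H
  1 × N: no H
  Total hydrogens = 13.
Molecular formula: C14H13FINO2

C14H13FINO2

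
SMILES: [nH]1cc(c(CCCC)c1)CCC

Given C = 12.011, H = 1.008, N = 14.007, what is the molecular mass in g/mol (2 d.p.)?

Molecular formula: C11H19N.
M = 11×12.011 + 19×1.008 + 1×14.007 = 165.28 g/mol.

165.28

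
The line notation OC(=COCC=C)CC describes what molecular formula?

Heavy atoms from the SMILES: 7 C, 2 O.
Implicit hydrogens by atom environment:
  3 × C: 2 H each → 6
  2 × C: 1 H each → 2
  1 × C: 3 H
  1 × C: no H
  1 × O: 1 H
  1 × O: no H
  Total hydrogens = 12.
Molecular formula: C7H12O2

C7H12O2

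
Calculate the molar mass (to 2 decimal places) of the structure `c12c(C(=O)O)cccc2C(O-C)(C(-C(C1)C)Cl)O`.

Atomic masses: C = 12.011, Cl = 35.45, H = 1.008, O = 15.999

270.71

Molecular formula: C13H15ClO4.
M = 13×12.011 + 1×35.45 + 15×1.008 + 4×15.999 = 270.71 g/mol.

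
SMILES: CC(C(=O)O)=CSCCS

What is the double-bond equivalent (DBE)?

Molecular formula from the SMILES: C6H10O2S2.
DoU = (2C + 2 + N − H − X)/2 = (2·6 + 2 + 0 − 10 − 0)/2 = 4/2 = 2.
(Structurally: 0 ring(s) + 2 π bond(s) = 2.)

2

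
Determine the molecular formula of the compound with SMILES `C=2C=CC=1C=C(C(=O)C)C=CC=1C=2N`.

C12H11NO

Heavy atoms from the SMILES: 12 C, 1 N, 1 O.
Implicit hydrogens by atom environment:
  6 × C (aromatic): 1 H each → 6
  4 × C (aromatic): no H
  1 × C: 3 H
  1 × C: no H
  1 × N: 2 H
  1 × O: no H
  Total hydrogens = 11.
Molecular formula: C12H11NO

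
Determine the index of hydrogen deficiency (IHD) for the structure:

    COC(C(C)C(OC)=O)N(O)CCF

Molecular formula from the SMILES: C8H16FNO4.
DoU = (2C + 2 + N − H − X)/2 = (2·8 + 2 + 1 − 16 − 1)/2 = 2/2 = 1.
(Structurally: 0 ring(s) + 1 π bond(s) = 1.)

1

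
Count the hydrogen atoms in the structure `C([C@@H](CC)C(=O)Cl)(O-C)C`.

Hydrogens are implicit in SMILES; fill each atom to its normal valence:
  3 × C: 3 H each → 9
  2 × C: 1 H each → 2
  2 × O: no H
  1 × C: 2 H
  1 × C: no H
  1 × Cl: no H
  Total hydrogens = 13.

13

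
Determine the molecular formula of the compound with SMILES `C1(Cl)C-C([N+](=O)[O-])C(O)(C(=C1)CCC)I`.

C9H13ClINO3

Heavy atoms from the SMILES: 9 C, 1 Cl, 1 I, 1 N, 3 O.
Implicit hydrogens by atom environment:
  3 × C: 2 H each → 6
  3 × C: 1 H each → 3
  2 × C: no H
  1 × C: 3 H
  1 × Cl: no H
  1 × I: no H
  1 × N (charge +1): no H
  1 × O: 1 H
  1 × O: no H
  1 × O (charge -1): no H
  Total hydrogens = 13.
Molecular formula: C9H13ClINO3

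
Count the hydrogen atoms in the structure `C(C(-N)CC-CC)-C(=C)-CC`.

Hydrogens are implicit in SMILES; fill each atom to its normal valence:
  6 × C: 2 H each → 12
  2 × C: 3 H each → 6
  1 × C: 1 H
  1 × C: no H
  1 × N: 2 H
  Total hydrogens = 21.

21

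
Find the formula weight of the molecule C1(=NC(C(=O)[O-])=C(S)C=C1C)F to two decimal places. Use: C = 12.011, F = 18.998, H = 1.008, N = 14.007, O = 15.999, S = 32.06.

186.18

Molecular formula: C7H5FNO2S-.
M = 7×12.011 + 1×18.998 + 5×1.008 + 1×14.007 + 2×15.999 + 1×32.06 = 186.18 g/mol.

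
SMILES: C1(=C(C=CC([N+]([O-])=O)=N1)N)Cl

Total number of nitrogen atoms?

The symbol for nitrogen appears 3 times in the SMILES.

3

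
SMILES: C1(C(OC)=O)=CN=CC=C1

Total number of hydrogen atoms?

Hydrogens are implicit in SMILES; fill each atom to its normal valence:
  4 × C (aromatic): 1 H each → 4
  2 × O: no H
  1 × C: 3 H
  1 × C (aromatic): no H
  1 × C: no H
  1 × N (aromatic): no H
  Total hydrogens = 7.

7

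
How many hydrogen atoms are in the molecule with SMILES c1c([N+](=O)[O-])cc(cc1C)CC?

Hydrogens are implicit in SMILES; fill each atom to its normal valence:
  3 × C (aromatic): 1 H each → 3
  3 × C (aromatic): no H
  2 × C: 3 H each → 6
  1 × C: 2 H
  1 × N (charge +1): no H
  1 × O: no H
  1 × O (charge -1): no H
  Total hydrogens = 11.

11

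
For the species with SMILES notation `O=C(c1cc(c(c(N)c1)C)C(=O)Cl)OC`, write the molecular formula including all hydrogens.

C10H10ClNO3

Heavy atoms from the SMILES: 10 C, 1 Cl, 1 N, 3 O.
Implicit hydrogens by atom environment:
  4 × C (aromatic): no H
  3 × O: no H
  2 × C: 3 H each → 6
  2 × C (aromatic): 1 H each → 2
  2 × C: no H
  1 × Cl: no H
  1 × N: 2 H
  Total hydrogens = 10.
Molecular formula: C10H10ClNO3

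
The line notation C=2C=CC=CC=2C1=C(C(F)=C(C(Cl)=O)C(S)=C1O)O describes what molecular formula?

Heavy atoms from the SMILES: 13 C, 1 Cl, 1 F, 3 O, 1 S.
Implicit hydrogens by atom environment:
  7 × C (aromatic): no H
  5 × C (aromatic): 1 H each → 5
  2 × O: 1 H each → 2
  1 × C: no H
  1 × Cl: no H
  1 × F: no H
  1 × O: no H
  1 × S: 1 H
  Total hydrogens = 8.
Molecular formula: C13H8ClFO3S

C13H8ClFO3S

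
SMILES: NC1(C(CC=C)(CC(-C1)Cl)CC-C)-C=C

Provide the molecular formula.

Heavy atoms from the SMILES: 13 C, 1 Cl, 1 N.
Implicit hydrogens by atom environment:
  7 × C: 2 H each → 14
  3 × C: 1 H each → 3
  2 × C: no H
  1 × C: 3 H
  1 × Cl: no H
  1 × N: 2 H
  Total hydrogens = 22.
Molecular formula: C13H22ClN

C13H22ClN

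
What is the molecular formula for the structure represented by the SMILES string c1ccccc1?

Heavy atoms from the SMILES: 6 C.
Implicit hydrogens by atom environment:
  6 × C (aromatic): 1 H each → 6
  Total hydrogens = 6.
Molecular formula: C6H6

C6H6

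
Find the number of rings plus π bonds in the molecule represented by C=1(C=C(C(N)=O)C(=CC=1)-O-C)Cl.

5

Molecular formula from the SMILES: C8H8ClNO2.
DoU = (2C + 2 + N − H − X)/2 = (2·8 + 2 + 1 − 8 − 1)/2 = 10/2 = 5.
(Structurally: 1 ring(s) + 4 π bond(s) = 5.)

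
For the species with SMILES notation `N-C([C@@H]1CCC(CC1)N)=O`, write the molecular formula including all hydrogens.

C7H14N2O

Heavy atoms from the SMILES: 7 C, 2 N, 1 O.
Implicit hydrogens by atom environment:
  4 × C: 2 H each → 8
  2 × C: 1 H each → 2
  2 × N: 2 H each → 4
  1 × C: no H
  1 × O: no H
  Total hydrogens = 14.
Molecular formula: C7H14N2O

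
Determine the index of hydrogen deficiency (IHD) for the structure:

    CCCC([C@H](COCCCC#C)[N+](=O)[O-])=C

4

Molecular formula from the SMILES: C12H19NO3.
DoU = (2C + 2 + N − H − X)/2 = (2·12 + 2 + 1 − 19 − 0)/2 = 8/2 = 4.
(Structurally: 0 ring(s) + 4 π bond(s) = 4.)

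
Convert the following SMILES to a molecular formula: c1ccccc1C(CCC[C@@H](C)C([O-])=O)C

Heavy atoms from the SMILES: 14 C, 2 O.
Implicit hydrogens by atom environment:
  5 × C (aromatic): 1 H each → 5
  3 × C: 2 H each → 6
  2 × C: 3 H each → 6
  2 × C: 1 H each → 2
  1 × C: no H
  1 × C (aromatic): no H
  1 × O: no H
  1 × O (charge -1): no H
  Total hydrogens = 19.
Net charge -1.
Molecular formula: C14H19O2-

C14H19O2-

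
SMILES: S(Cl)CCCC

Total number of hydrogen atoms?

Hydrogens are implicit in SMILES; fill each atom to its normal valence:
  3 × C: 2 H each → 6
  1 × C: 3 H
  1 × Cl: no H
  1 × S: no H
  Total hydrogens = 9.

9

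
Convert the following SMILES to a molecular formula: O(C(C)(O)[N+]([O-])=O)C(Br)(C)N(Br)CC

Heavy atoms from the SMILES: 2 Br, 6 C, 2 N, 4 O.
Implicit hydrogens by atom environment:
  3 × C: 3 H each → 9
  2 × Br: no H
  2 × C: no H
  2 × O: no H
  1 × C: 2 H
  1 × N (charge +1): no H
  1 × N: no H
  1 × O: 1 H
  1 × O (charge -1): no H
  Total hydrogens = 12.
Molecular formula: C6H12Br2N2O4

C6H12Br2N2O4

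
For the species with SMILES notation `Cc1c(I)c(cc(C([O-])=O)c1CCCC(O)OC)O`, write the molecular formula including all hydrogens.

Heavy atoms from the SMILES: 13 C, 1 I, 5 O.
Implicit hydrogens by atom environment:
  5 × C (aromatic): no H
  3 × C: 2 H each → 6
  2 × C: 3 H each → 6
  2 × O: 1 H each → 2
  2 × O: no H
  1 × C (aromatic): 1 H
  1 × C: 1 H
  1 × C: no H
  1 × I: no H
  1 × O (charge -1): no H
  Total hydrogens = 16.
Net charge -1.
Molecular formula: C13H16IO5-

C13H16IO5-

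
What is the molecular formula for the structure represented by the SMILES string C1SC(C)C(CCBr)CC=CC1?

C10H17BrS

Heavy atoms from the SMILES: 1 Br, 10 C, 1 S.
Implicit hydrogens by atom environment:
  5 × C: 2 H each → 10
  4 × C: 1 H each → 4
  1 × Br: no H
  1 × C: 3 H
  1 × S: no H
  Total hydrogens = 17.
Molecular formula: C10H17BrS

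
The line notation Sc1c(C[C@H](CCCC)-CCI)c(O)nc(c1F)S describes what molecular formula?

Heavy atoms from the SMILES: 13 C, 1 F, 1 I, 1 N, 1 O, 2 S.
Implicit hydrogens by atom environment:
  6 × C: 2 H each → 12
  5 × C (aromatic): no H
  2 × S: 1 H each → 2
  1 × C: 3 H
  1 × C: 1 H
  1 × F: no H
  1 × I: no H
  1 × N (aromatic): no H
  1 × O: 1 H
  Total hydrogens = 19.
Molecular formula: C13H19FINOS2

C13H19FINOS2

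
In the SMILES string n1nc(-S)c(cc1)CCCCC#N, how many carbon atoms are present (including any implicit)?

9

The symbol for carbon appears 9 times in the SMILES. Lowercase c denotes aromatic carbon and counts toward C.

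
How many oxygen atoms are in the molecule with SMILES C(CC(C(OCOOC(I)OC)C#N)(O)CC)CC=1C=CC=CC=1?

5

The symbol for oxygen appears 5 times in the SMILES.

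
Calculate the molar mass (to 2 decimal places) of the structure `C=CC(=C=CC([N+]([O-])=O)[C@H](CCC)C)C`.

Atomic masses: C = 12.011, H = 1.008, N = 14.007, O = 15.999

Molecular formula: C12H19NO2.
M = 12×12.011 + 19×1.008 + 1×14.007 + 2×15.999 = 209.29 g/mol.

209.29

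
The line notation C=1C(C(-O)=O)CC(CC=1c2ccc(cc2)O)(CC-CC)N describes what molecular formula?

C17H23NO3

Heavy atoms from the SMILES: 17 C, 1 N, 3 O.
Implicit hydrogens by atom environment:
  5 × C: 2 H each → 10
  4 × C (aromatic): 1 H each → 4
  3 × C: no H
  2 × C: 1 H each → 2
  2 × C (aromatic): no H
  2 × O: 1 H each → 2
  1 × C: 3 H
  1 × N: 2 H
  1 × O: no H
  Total hydrogens = 23.
Molecular formula: C17H23NO3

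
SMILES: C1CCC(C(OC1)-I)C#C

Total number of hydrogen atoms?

Hydrogens are implicit in SMILES; fill each atom to its normal valence:
  4 × C: 2 H each → 8
  3 × C: 1 H each → 3
  1 × C: no H
  1 × I: no H
  1 × O: no H
  Total hydrogens = 11.

11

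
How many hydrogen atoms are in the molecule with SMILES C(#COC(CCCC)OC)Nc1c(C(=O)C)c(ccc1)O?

Hydrogens are implicit in SMILES; fill each atom to its normal valence:
  3 × C: 3 H each → 9
  3 × C: 2 H each → 6
  3 × C (aromatic): 1 H each → 3
  3 × C (aromatic): no H
  3 × C: no H
  3 × O: no H
  1 × C: 1 H
  1 × N: 1 H
  1 × O: 1 H
  Total hydrogens = 21.

21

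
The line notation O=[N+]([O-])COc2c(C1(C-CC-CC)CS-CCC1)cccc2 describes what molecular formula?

Heavy atoms from the SMILES: 17 C, 1 N, 3 O, 1 S.
Implicit hydrogens by atom environment:
  9 × C: 2 H each → 18
  4 × C (aromatic): 1 H each → 4
  2 × C (aromatic): no H
  2 × O: no H
  1 × C: 3 H
  1 × C: no H
  1 × N (charge +1): no H
  1 × O (charge -1): no H
  1 × S: no H
  Total hydrogens = 25.
Molecular formula: C17H25NO3S

C17H25NO3S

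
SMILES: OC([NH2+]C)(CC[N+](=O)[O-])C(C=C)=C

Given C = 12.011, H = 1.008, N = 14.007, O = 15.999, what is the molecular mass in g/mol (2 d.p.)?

Molecular formula: C8H15N2O3+.
M = 8×12.011 + 15×1.008 + 2×14.007 + 3×15.999 = 187.22 g/mol.

187.22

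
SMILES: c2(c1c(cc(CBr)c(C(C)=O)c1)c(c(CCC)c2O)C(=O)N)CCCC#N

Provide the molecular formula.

C21H23BrN2O3

Heavy atoms from the SMILES: 1 Br, 21 C, 2 N, 3 O.
Implicit hydrogens by atom environment:
  8 × C (aromatic): no H
  6 × C: 2 H each → 12
  3 × C: no H
  2 × C: 3 H each → 6
  2 × C (aromatic): 1 H each → 2
  2 × O: no H
  1 × Br: no H
  1 × N: 2 H
  1 × N: no H
  1 × O: 1 H
  Total hydrogens = 23.
Molecular formula: C21H23BrN2O3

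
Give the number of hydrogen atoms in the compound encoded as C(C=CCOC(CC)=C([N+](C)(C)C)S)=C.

22

Hydrogens are implicit in SMILES; fill each atom to its normal valence:
  4 × C: 3 H each → 12
  3 × C: 2 H each → 6
  3 × C: 1 H each → 3
  2 × C: no H
  1 × N (charge +1): no H
  1 × O: no H
  1 × S: 1 H
  Total hydrogens = 22.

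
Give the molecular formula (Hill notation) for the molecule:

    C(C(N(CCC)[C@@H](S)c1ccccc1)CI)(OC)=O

Heavy atoms from the SMILES: 14 C, 1 I, 1 N, 2 O, 1 S.
Implicit hydrogens by atom environment:
  5 × C (aromatic): 1 H each → 5
  3 × C: 2 H each → 6
  2 × C: 3 H each → 6
  2 × C: 1 H each → 2
  2 × O: no H
  1 × C: no H
  1 × C (aromatic): no H
  1 × I: no H
  1 × N: no H
  1 × S: 1 H
  Total hydrogens = 20.
Molecular formula: C14H20INO2S

C14H20INO2S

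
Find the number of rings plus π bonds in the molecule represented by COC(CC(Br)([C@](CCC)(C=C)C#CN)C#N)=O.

Molecular formula from the SMILES: C13H17BrN2O2.
DoU = (2C + 2 + N − H − X)/2 = (2·13 + 2 + 2 − 17 − 1)/2 = 12/2 = 6.
(Structurally: 0 ring(s) + 6 π bond(s) = 6.)

6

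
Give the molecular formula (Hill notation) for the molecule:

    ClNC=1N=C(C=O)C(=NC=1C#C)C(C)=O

C9H6ClN3O2

Heavy atoms from the SMILES: 9 C, 1 Cl, 3 N, 2 O.
Implicit hydrogens by atom environment:
  4 × C (aromatic): no H
  2 × C: 1 H each → 2
  2 × C: no H
  2 × N (aromatic): no H
  2 × O: no H
  1 × C: 3 H
  1 × Cl: no H
  1 × N: 1 H
  Total hydrogens = 6.
Molecular formula: C9H6ClN3O2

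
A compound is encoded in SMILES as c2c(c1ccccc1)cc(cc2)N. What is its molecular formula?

C12H11N

Heavy atoms from the SMILES: 12 C, 1 N.
Implicit hydrogens by atom environment:
  9 × C (aromatic): 1 H each → 9
  3 × C (aromatic): no H
  1 × N: 2 H
  Total hydrogens = 11.
Molecular formula: C12H11N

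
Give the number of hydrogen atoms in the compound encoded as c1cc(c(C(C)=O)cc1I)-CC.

11

Hydrogens are implicit in SMILES; fill each atom to its normal valence:
  3 × C (aromatic): 1 H each → 3
  3 × C (aromatic): no H
  2 × C: 3 H each → 6
  1 × C: 2 H
  1 × C: no H
  1 × I: no H
  1 × O: no H
  Total hydrogens = 11.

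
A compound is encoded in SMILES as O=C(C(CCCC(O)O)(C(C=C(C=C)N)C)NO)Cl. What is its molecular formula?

C12H21ClN2O4

Heavy atoms from the SMILES: 12 C, 1 Cl, 2 N, 4 O.
Implicit hydrogens by atom environment:
  4 × C: 2 H each → 8
  4 × C: 1 H each → 4
  3 × C: no H
  3 × O: 1 H each → 3
  1 × C: 3 H
  1 × Cl: no H
  1 × N: 2 H
  1 × N: 1 H
  1 × O: no H
  Total hydrogens = 21.
Molecular formula: C12H21ClN2O4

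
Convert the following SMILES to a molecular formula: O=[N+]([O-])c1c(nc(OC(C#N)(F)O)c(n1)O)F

Heavy atoms from the SMILES: 6 C, 2 F, 4 N, 5 O.
Implicit hydrogens by atom environment:
  4 × C (aromatic): no H
  2 × C: no H
  2 × F: no H
  2 × N (aromatic): no H
  2 × O: 1 H each → 2
  2 × O: no H
  1 × N (charge +1): no H
  1 × N: no H
  1 × O (charge -1): no H
  Total hydrogens = 2.
Molecular formula: C6H2F2N4O5

C6H2F2N4O5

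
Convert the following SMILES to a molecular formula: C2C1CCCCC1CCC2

Heavy atoms from the SMILES: 10 C.
Implicit hydrogens by atom environment:
  8 × C: 2 H each → 16
  2 × C: 1 H each → 2
  Total hydrogens = 18.
Molecular formula: C10H18

C10H18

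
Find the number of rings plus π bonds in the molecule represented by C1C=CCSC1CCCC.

2

Molecular formula from the SMILES: C9H16S.
DoU = (2C + 2 + N − H − X)/2 = (2·9 + 2 + 0 − 16 − 0)/2 = 4/2 = 2.
(Structurally: 1 ring(s) + 1 π bond(s) = 2.)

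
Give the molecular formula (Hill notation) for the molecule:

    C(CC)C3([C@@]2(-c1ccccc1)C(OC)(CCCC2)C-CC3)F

C20H29FO

Heavy atoms from the SMILES: 20 C, 1 F, 1 O.
Implicit hydrogens by atom environment:
  9 × C: 2 H each → 18
  5 × C (aromatic): 1 H each → 5
  3 × C: no H
  2 × C: 3 H each → 6
  1 × C (aromatic): no H
  1 × F: no H
  1 × O: no H
  Total hydrogens = 29.
Molecular formula: C20H29FO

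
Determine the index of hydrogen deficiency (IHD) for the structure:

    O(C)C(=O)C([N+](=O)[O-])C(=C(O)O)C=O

Molecular formula from the SMILES: C6H7NO7.
DoU = (2C + 2 + N − H − X)/2 = (2·6 + 2 + 1 − 7 − 0)/2 = 8/2 = 4.
(Structurally: 0 ring(s) + 4 π bond(s) = 4.)

4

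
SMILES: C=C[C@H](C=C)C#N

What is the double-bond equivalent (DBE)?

4

Molecular formula from the SMILES: C6H7N.
DoU = (2C + 2 + N − H − X)/2 = (2·6 + 2 + 1 − 7 − 0)/2 = 8/2 = 4.
(Structurally: 0 ring(s) + 4 π bond(s) = 4.)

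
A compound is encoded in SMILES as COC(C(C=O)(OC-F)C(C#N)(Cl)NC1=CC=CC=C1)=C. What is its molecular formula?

Heavy atoms from the SMILES: 14 C, 1 Cl, 1 F, 2 N, 3 O.
Implicit hydrogens by atom environment:
  5 × C (aromatic): 1 H each → 5
  4 × C: no H
  3 × O: no H
  2 × C: 2 H each → 4
  1 × C: 3 H
  1 × C: 1 H
  1 × C (aromatic): no H
  1 × Cl: no H
  1 × F: no H
  1 × N: 1 H
  1 × N: no H
  Total hydrogens = 14.
Molecular formula: C14H14ClFN2O3

C14H14ClFN2O3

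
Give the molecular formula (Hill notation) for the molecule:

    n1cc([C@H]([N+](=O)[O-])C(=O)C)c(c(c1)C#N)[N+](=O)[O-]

Heavy atoms from the SMILES: 9 C, 4 N, 5 O.
Implicit hydrogens by atom environment:
  3 × C (aromatic): no H
  3 × O: no H
  2 × C (aromatic): 1 H each → 2
  2 × C: no H
  2 × N (charge +1): no H
  2 × O (charge -1): no H
  1 × C: 3 H
  1 × C: 1 H
  1 × N (aromatic): no H
  1 × N: no H
  Total hydrogens = 6.
Molecular formula: C9H6N4O5

C9H6N4O5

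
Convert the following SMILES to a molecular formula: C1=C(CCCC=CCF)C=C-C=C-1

C12H15F

Heavy atoms from the SMILES: 12 C, 1 F.
Implicit hydrogens by atom environment:
  5 × C (aromatic): 1 H each → 5
  4 × C: 2 H each → 8
  2 × C: 1 H each → 2
  1 × C (aromatic): no H
  1 × F: no H
  Total hydrogens = 15.
Molecular formula: C12H15F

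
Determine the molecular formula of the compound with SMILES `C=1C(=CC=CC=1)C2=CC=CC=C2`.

C12H10

Heavy atoms from the SMILES: 12 C.
Implicit hydrogens by atom environment:
  10 × C (aromatic): 1 H each → 10
  2 × C (aromatic): no H
  Total hydrogens = 10.
Molecular formula: C12H10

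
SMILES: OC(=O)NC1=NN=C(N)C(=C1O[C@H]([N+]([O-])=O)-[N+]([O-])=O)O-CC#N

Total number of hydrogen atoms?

7

Hydrogens are implicit in SMILES; fill each atom to its normal valence:
  5 × O: no H
  4 × C (aromatic): no H
  2 × C: no H
  2 × N (aromatic): no H
  2 × N (charge +1): no H
  2 × O (charge -1): no H
  1 × C: 2 H
  1 × C: 1 H
  1 × N: 2 H
  1 × N: 1 H
  1 × N: no H
  1 × O: 1 H
  Total hydrogens = 7.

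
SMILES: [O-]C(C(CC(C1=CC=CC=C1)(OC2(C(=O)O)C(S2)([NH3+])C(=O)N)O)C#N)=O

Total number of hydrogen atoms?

Hydrogens are implicit in SMILES; fill each atom to its normal valence:
  7 × C: no H
  5 × C (aromatic): 1 H each → 5
  4 × O: no H
  2 × O: 1 H each → 2
  1 × C: 2 H
  1 × C: 1 H
  1 × C (aromatic): no H
  1 × N (charge +1): 3 H
  1 × N: 2 H
  1 × N: no H
  1 × O (charge -1): no H
  1 × S: no H
  Total hydrogens = 15.

15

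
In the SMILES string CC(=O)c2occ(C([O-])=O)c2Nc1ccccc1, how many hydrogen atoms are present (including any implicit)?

10

Hydrogens are implicit in SMILES; fill each atom to its normal valence:
  6 × C (aromatic): 1 H each → 6
  4 × C (aromatic): no H
  2 × C: no H
  2 × O: no H
  1 × C: 3 H
  1 × N: 1 H
  1 × O (aromatic): no H
  1 × O (charge -1): no H
  Total hydrogens = 10.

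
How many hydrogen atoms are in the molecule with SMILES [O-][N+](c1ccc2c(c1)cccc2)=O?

7

Hydrogens are implicit in SMILES; fill each atom to its normal valence:
  7 × C (aromatic): 1 H each → 7
  3 × C (aromatic): no H
  1 × N (charge +1): no H
  1 × O: no H
  1 × O (charge -1): no H
  Total hydrogens = 7.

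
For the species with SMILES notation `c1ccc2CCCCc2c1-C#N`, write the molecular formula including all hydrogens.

Heavy atoms from the SMILES: 11 C, 1 N.
Implicit hydrogens by atom environment:
  4 × C: 2 H each → 8
  3 × C (aromatic): 1 H each → 3
  3 × C (aromatic): no H
  1 × C: no H
  1 × N: no H
  Total hydrogens = 11.
Molecular formula: C11H11N

C11H11N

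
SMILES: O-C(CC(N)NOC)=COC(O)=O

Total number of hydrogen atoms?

12

Hydrogens are implicit in SMILES; fill each atom to its normal valence:
  3 × O: no H
  2 × C: 1 H each → 2
  2 × C: no H
  2 × O: 1 H each → 2
  1 × C: 3 H
  1 × C: 2 H
  1 × N: 2 H
  1 × N: 1 H
  Total hydrogens = 12.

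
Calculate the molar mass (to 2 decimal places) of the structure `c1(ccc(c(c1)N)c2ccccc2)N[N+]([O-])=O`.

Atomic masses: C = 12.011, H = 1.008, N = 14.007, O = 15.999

229.24

Molecular formula: C12H11N3O2.
M = 12×12.011 + 11×1.008 + 3×14.007 + 2×15.999 = 229.24 g/mol.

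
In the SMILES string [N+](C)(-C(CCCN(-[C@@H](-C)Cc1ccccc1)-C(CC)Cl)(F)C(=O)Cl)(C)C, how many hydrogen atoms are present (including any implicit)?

Hydrogens are implicit in SMILES; fill each atom to its normal valence:
  5 × C: 3 H each → 15
  5 × C: 2 H each → 10
  5 × C (aromatic): 1 H each → 5
  2 × C: 1 H each → 2
  2 × C: no H
  2 × Cl: no H
  1 × C (aromatic): no H
  1 × F: no H
  1 × N: no H
  1 × N (charge +1): no H
  1 × O: no H
  Total hydrogens = 32.

32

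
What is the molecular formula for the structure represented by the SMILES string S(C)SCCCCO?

Heavy atoms from the SMILES: 5 C, 1 O, 2 S.
Implicit hydrogens by atom environment:
  4 × C: 2 H each → 8
  2 × S: no H
  1 × C: 3 H
  1 × O: 1 H
  Total hydrogens = 12.
Molecular formula: C5H12OS2

C5H12OS2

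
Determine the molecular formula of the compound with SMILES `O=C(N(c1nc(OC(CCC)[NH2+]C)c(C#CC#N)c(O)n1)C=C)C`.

C16H20N5O3+

Heavy atoms from the SMILES: 16 C, 5 N, 3 O.
Implicit hydrogens by atom environment:
  4 × C (aromatic): no H
  4 × C: no H
  3 × C: 3 H each → 9
  3 × C: 2 H each → 6
  2 × C: 1 H each → 2
  2 × N (aromatic): no H
  2 × N: no H
  2 × O: no H
  1 × N (charge +1): 2 H
  1 × O: 1 H
  Total hydrogens = 20.
Net charge +1.
Molecular formula: C16H20N5O3+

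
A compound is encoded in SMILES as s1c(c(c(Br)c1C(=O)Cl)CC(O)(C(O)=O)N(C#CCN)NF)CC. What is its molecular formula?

Heavy atoms from the SMILES: 1 Br, 13 C, 1 Cl, 1 F, 3 N, 4 O, 1 S.
Implicit hydrogens by atom environment:
  5 × C: no H
  4 × C (aromatic): no H
  3 × C: 2 H each → 6
  2 × O: 1 H each → 2
  2 × O: no H
  1 × Br: no H
  1 × C: 3 H
  1 × Cl: no H
  1 × F: no H
  1 × N: 2 H
  1 × N: 1 H
  1 × N: no H
  1 × S (aromatic): no H
  Total hydrogens = 14.
Molecular formula: C13H14BrClFN3O4S

C13H14BrClFN3O4S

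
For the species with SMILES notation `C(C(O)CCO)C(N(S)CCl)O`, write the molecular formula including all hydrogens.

C6H14ClNO3S

Heavy atoms from the SMILES: 6 C, 1 Cl, 1 N, 3 O, 1 S.
Implicit hydrogens by atom environment:
  4 × C: 2 H each → 8
  3 × O: 1 H each → 3
  2 × C: 1 H each → 2
  1 × Cl: no H
  1 × N: no H
  1 × S: 1 H
  Total hydrogens = 14.
Molecular formula: C6H14ClNO3S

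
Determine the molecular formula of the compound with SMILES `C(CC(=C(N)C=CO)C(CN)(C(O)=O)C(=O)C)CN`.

C12H21N3O4

Heavy atoms from the SMILES: 12 C, 3 N, 4 O.
Implicit hydrogens by atom environment:
  5 × C: no H
  4 × C: 2 H each → 8
  3 × N: 2 H each → 6
  2 × C: 1 H each → 2
  2 × O: 1 H each → 2
  2 × O: no H
  1 × C: 3 H
  Total hydrogens = 21.
Molecular formula: C12H21N3O4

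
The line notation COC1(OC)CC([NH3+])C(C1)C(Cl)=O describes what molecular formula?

Heavy atoms from the SMILES: 8 C, 1 Cl, 1 N, 3 O.
Implicit hydrogens by atom environment:
  3 × O: no H
  2 × C: 3 H each → 6
  2 × C: 2 H each → 4
  2 × C: 1 H each → 2
  2 × C: no H
  1 × Cl: no H
  1 × N (charge +1): 3 H
  Total hydrogens = 15.
Net charge +1.
Molecular formula: C8H15ClNO3+

C8H15ClNO3+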